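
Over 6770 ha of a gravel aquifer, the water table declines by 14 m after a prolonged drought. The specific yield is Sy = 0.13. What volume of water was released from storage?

ΔV ≈ 1.23 × 10^8 m³

A = 6770 ha = 6.77 × 10^7 m²
ΔV = Sy × A × Δh = 0.13 × 6.77 × 10^7 m² × 14 m = 1.232 × 10^8 m³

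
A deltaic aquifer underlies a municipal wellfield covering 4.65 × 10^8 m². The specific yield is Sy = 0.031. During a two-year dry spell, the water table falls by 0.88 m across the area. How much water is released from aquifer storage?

ΔV ≈ 1.27 × 10^7 m³

ΔV = Sy × A × Δh = 0.031 × 4.65 × 10^8 m² × 0.88 m = 1.269 × 10^7 m³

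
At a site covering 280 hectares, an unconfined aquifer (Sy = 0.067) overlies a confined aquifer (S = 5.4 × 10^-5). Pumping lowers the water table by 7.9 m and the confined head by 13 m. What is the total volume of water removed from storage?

ΔV ≈ 1.48 × 10^6 m³

A = 280 hectares = 2.8 × 10^6 m²
Unconfined: ΔV_u = Sy × A × Δh_u = 0.067 × 2.8 × 10^6 × 7.9 = 1.482 × 10^6 m³
Confined: ΔV_c = S × A × Δh_c = 5.4 × 10^-5 × 2.8 × 10^6 × 13 = 1966 m³
Total ΔV = 1.482 × 10^6 + 1966 = 1.484 × 10^6 m³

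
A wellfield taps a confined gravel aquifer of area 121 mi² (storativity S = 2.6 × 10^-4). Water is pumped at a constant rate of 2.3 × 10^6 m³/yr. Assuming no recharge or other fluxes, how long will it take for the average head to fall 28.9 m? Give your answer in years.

t ≈ 1.02 years

A = 121 mi² = 3.134 × 10^8 m²
ΔV = S × A × Δh = 2.6 × 10^-4 × 3.134 × 10^8 × 28.9 = 2.355 × 10^6 m³
Q = 2.3 × 10^6 m³/yr = 6301 m³/d
t = ΔV / Q = 2.355 × 10^6 m³ / 6301 m³/d = 373.7 d
t = 373.7 d ≈ 1.024 years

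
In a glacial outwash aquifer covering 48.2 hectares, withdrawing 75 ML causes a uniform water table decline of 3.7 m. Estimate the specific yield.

Sy ≈ 0.042

A = 48.2 hectares = 4.82 × 10^5 m²
ΔV = 75 ML = 75000 m³
Sy = ΔV / (A × Δh) = 75000 m³ / (4.82 × 10^5 m² × 3.7 m) = 0.04205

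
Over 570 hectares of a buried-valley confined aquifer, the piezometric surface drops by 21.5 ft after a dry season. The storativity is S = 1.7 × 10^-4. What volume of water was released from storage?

A = 570 hectares = 5.7 × 10^6 m²
Δh = 21.5 ft = 6.553 m
ΔV = S × A × Δh = 1.7 × 10^-4 × 5.7 × 10^6 m² × 6.553 m = 6350 m³

ΔV ≈ 6350 m³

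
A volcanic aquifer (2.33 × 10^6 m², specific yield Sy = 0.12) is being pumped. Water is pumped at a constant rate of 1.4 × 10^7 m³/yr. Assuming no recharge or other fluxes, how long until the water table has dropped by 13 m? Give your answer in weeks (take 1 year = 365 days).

t ≈ 13.5 weeks

ΔV = Sy × A × Δh = 0.12 × 2.33 × 10^6 × 13 = 3.635 × 10^6 m³
Q = 1.4 × 10^7 m³/yr = 38360 m³/d
t = ΔV / Q = 3.635 × 10^6 m³ / 38360 m³/d = 94.76 d
t = 94.76 d ≈ 13.54 weeks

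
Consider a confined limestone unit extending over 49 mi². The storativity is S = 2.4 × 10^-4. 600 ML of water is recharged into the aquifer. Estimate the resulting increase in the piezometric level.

Δh ≈ 19.7 m

A = 49 mi² = 1.269 × 10^8 m²
ΔV = 600 ML = 6 × 10^5 m³
Δh = ΔV / (S × A) = 6 × 10^5 m³ / (2.4 × 10^-4 × 1.269 × 10^8 m²) = 19.7 m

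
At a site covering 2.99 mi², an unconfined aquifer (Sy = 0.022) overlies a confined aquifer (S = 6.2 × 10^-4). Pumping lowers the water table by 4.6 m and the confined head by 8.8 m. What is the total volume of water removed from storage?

A = 2.99 mi² = 7.744 × 10^6 m²
Unconfined: ΔV_u = Sy × A × Δh_u = 0.022 × 7.744 × 10^6 × 4.6 = 7.837 × 10^5 m³
Confined: ΔV_c = S × A × Δh_c = 6.2 × 10^-4 × 7.744 × 10^6 × 8.8 = 42250 m³
Total ΔV = 7.837 × 10^5 + 42250 = 8.26 × 10^5 m³

ΔV ≈ 8.26 × 10^5 m³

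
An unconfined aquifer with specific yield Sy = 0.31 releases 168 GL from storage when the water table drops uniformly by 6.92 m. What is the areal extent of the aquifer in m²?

ΔV = 168 GL = 1.68 × 10^8 m³
A = ΔV / (Sy × Δh) = 1.68 × 10^8 / (0.31 × 6.92) = 7.831 × 10^7 m²

A ≈ 7.83 × 10^7 m²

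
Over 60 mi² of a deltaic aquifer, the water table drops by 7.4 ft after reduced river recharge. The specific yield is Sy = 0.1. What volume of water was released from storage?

A = 60 mi² = 1.554 × 10^8 m²
Δh = 7.4 ft = 2.256 m
ΔV = Sy × A × Δh = 0.1 × 1.554 × 10^8 m² × 2.256 m = 3.505 × 10^7 m³

ΔV ≈ 3.51 × 10^7 m³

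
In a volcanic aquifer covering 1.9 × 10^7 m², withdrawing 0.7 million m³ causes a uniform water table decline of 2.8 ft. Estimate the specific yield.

Sy ≈ 0.043

Δh = 2.8 ft = 0.8534 m
ΔV = 0.7 million m³ = 7 × 10^5 m³
Sy = ΔV / (A × Δh) = 7 × 10^5 m³ / (1.9 × 10^7 m² × 0.8534 m) = 0.04317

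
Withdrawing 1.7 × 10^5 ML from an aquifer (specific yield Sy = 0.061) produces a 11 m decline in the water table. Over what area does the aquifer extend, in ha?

ΔV = 1.7 × 10^5 ML = 1.7 × 10^8 m³
A = ΔV / (Sy × Δh) = 1.7 × 10^8 / (0.061 × 11) = 2.534 × 10^8 m²
A = 2.534 × 10^8 m² = 25340 ha

A ≈ 25300 ha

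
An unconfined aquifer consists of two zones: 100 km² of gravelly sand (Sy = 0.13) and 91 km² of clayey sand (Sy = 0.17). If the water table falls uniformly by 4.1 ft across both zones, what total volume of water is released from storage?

A₁ = 100 km² = 1 × 10^8 m²; A₂ = 91 km² = 9.1 × 10^7 m²
Δh = 4.1 ft = 1.25 m
ΔV₁ = 0.13 × 1 × 10^8 × 1.25 = 1.625 × 10^7 m³
ΔV₂ = 0.17 × 9.1 × 10^7 × 1.25 = 1.933 × 10^7 m³
ΔV = ΔV₁ + ΔV₂ = 3.558 × 10^7 m³

ΔV ≈ 3.56 × 10^7 m³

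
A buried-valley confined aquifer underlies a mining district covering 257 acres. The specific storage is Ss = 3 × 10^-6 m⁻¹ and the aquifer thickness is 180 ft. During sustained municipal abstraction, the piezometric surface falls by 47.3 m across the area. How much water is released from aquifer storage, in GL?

b = 180 ft = 54.86 m
S = Ss × b = 3 × 10^-6 m⁻¹ × 54.86 m = 1.646 × 10^-4
A = 257 acres = 1.04 × 10^6 m²
ΔV = S × A × Δh = 1.646 × 10^-4 × 1.04 × 10^6 m² × 47.3 m = 8097 m³
ΔV = 8097 m³ = 0.008097 GL

ΔV ≈ 0.0081 GL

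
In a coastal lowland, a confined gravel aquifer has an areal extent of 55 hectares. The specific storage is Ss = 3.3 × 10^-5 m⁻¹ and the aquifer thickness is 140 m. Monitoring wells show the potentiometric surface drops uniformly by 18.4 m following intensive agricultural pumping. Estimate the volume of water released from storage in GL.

ΔV ≈ 0.0468 GL

S = Ss × b = 3.3 × 10^-5 m⁻¹ × 140 m = 4.62 × 10^-3
A = 55 hectares = 5.5 × 10^5 m²
ΔV = S × A × Δh = 0.00462 × 5.5 × 10^5 m² × 18.4 m = 46750 m³
ΔV = 46750 m³ = 0.04675 GL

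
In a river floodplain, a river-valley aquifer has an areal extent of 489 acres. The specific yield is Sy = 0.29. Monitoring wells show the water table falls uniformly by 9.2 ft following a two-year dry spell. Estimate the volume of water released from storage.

A = 489 acres = 1.979 × 10^6 m²
Δh = 9.2 ft = 2.804 m
ΔV = Sy × A × Δh = 0.29 × 1.979 × 10^6 m² × 2.804 m = 1.609 × 10^6 m³

ΔV ≈ 1.61 × 10^6 m³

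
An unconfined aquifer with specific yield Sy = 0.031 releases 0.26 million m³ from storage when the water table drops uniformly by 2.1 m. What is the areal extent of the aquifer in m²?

ΔV = 0.26 million m³ = 2.6 × 10^5 m³
A = ΔV / (Sy × Δh) = 2.6 × 10^5 / (0.031 × 2.1) = 3.994 × 10^6 m²

A ≈ 3.99 × 10^6 m²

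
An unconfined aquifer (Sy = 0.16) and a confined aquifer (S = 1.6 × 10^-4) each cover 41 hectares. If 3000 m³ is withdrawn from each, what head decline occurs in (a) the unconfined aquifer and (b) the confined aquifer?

A = 41 hectares = 4.1 × 10^5 m²
Unconfined: Δh_u = ΔV/(Sy·A) = 3000/(0.16 × 4.1 × 10^5) = 0.04573 m
Confined: Δh_c = ΔV/(S·A) = 3000/(1.6 × 10^-4 × 4.1 × 10^5) = 45.73 m

Δh_u ≈ 0.0457 m; Δh_c ≈ 45.7 m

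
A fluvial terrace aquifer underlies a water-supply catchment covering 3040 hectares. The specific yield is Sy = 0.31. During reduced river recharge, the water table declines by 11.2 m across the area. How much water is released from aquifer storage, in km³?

A = 3040 hectares = 3.04 × 10^7 m²
ΔV = Sy × A × Δh = 0.31 × 3.04 × 10^7 m² × 11.2 m = 1.055 × 10^8 m³
ΔV = 1.055 × 10^8 m³ = 0.1055 km³

ΔV ≈ 0.106 km³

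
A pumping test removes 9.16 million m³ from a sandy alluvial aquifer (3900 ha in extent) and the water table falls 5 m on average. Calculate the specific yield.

Sy ≈ 0.047

A = 3900 ha = 3.9 × 10^7 m²
ΔV = 9.16 million m³ = 9.16 × 10^6 m³
Sy = ΔV / (A × Δh) = 9.16 × 10^6 m³ / (3.9 × 10^7 m² × 5 m) = 0.04697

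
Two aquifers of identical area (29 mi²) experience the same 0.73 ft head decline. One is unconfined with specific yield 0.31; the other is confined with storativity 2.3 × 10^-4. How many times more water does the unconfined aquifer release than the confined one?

ΔV_u / ΔV_c ≈ 1350

A = 29 mi² = 7.511 × 10^7 m²
Δh = 0.73 ft = 0.2225 m
Unconfined: ΔV_u = Sy × A × Δh = 0.31 × 7.511 × 10^7 × 0.2225 = 5.181 × 10^6 m³
Confined: ΔV_c = S × A × Δh = 2.3 × 10^-4 × 7.511 × 10^7 × 0.2225 = 3844 m³
Ratio = ΔV_u / ΔV_c = Sy / S = 0.31 / 2.3 × 10^-4 = 1348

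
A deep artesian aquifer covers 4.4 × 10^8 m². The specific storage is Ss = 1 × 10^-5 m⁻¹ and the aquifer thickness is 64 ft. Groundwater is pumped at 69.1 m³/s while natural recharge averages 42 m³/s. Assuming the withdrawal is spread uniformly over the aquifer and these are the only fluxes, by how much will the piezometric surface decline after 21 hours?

b = 64 ft = 19.51 m
S = Ss × b = 1 × 10^-5 m⁻¹ × 19.51 m = 1.951 × 10^-4
Net abstraction = 69.1 − 42 = 27.1 m³/s
Q_net = 27.1 m³/s = 2.341 × 10^6 m³/d
t = 21 hours = 0.875 d
ΔV = Q × t = 2.341 × 10^6 m³/d × 0.875 d = 2.049 × 10^6 m³
Δh = ΔV / (S × A) = 2.049 × 10^6 / (1.951 × 10^-4 × 4.4 × 10^8) = 23.87 m

Δh ≈ 23.9 m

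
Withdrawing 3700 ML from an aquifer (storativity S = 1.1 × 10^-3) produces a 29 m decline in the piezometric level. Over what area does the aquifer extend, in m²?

A ≈ 1.16 × 10^8 m²

ΔV = 3700 ML = 3.7 × 10^6 m³
A = ΔV / (S × Δh) = 3.7 × 10^6 / (0.0011 × 29) = 1.16 × 10^8 m²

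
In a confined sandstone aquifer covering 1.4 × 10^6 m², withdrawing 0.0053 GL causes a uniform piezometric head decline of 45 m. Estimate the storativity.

ΔV = 0.0053 GL = 5300 m³
S = ΔV / (A × Δh) = 5300 m³ / (1.4 × 10^6 m² × 45 m) = 8.413 × 10^-5

S ≈ 8.4 × 10^-5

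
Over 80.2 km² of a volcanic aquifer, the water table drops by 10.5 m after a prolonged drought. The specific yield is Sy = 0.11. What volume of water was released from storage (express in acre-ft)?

ΔV ≈ 75100 acre-ft

A = 80.2 km² = 8.02 × 10^7 m²
ΔV = Sy × A × Δh = 0.11 × 8.02 × 10^7 m² × 10.5 m = 9.263 × 10^7 m³
ΔV = 9.263 × 10^7 m³ = 75100 acre-ft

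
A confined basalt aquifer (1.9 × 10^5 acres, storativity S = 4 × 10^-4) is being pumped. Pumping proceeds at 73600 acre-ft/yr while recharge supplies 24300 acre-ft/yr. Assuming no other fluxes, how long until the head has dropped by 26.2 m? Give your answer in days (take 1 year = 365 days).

A = 1.9 × 10^5 acres = 7.689 × 10^8 m²
ΔV = S × A × Δh = 4 × 10^-4 × 7.689 × 10^8 × 26.2 = 8.058 × 10^6 m³
Net withdrawal = 73600 − 24300 = 49300 acre-ft/yr = 1.666 × 10^5 m³/d
t = ΔV / Q = 8.058 × 10^6 m³ / 1.666 × 10^5 m³/d = 48.37 d

t ≈ 48.4 days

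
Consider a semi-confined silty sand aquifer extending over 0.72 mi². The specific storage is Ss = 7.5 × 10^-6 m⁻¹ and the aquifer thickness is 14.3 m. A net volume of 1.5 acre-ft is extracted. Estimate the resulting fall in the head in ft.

S = Ss × b = 7.5 × 10^-6 m⁻¹ × 14.3 m = 1.073 × 10^-4
A = 0.72 mi² = 1.865 × 10^6 m²
ΔV = 1.5 acre-ft = 1850 m³
Δh = ΔV / (S × A) = 1850 m³ / (1.073 × 10^-4 × 1.865 × 10^6 m²) = 9.251 m
Δh = 9.251 m = 30.35 ft

Δh ≈ 30.4 ft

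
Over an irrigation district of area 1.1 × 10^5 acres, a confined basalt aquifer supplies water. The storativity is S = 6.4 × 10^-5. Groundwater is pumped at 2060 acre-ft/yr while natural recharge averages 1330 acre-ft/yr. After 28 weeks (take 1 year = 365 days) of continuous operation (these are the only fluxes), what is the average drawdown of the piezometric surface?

A = 1.1 × 10^5 acres = 4.452 × 10^8 m²
Net abstraction = 2060 − 1330 = 730 acre-ft/yr
Q_net = 730 acre-ft/yr = 2467 m³/d
t = 28 weeks = 196 d
ΔV = Q × t = 2467 m³/d × 196 d = 4.835 × 10^5 m³
Δh = ΔV / (S × A) = 4.835 × 10^5 / (6.4 × 10^-5 × 4.452 × 10^8) = 16.97 m

Δh ≈ 17 m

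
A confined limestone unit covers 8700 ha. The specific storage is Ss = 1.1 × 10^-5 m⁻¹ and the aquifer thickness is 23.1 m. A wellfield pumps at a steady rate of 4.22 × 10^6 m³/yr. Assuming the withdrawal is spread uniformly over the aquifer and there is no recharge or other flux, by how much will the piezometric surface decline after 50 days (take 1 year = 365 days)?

S = Ss × b = 1.1 × 10^-5 m⁻¹ × 23.1 m = 2.541 × 10^-4
A = 8700 ha = 8.7 × 10^7 m²
Q = 4.22 × 10^6 m³/yr = 11560 m³/d
ΔV = Q × t = 11560 m³/d × 50 d = 5.781 × 10^5 m³
Δh = ΔV / (S × A) = 5.781 × 10^5 / (2.541 × 10^-4 × 8.7 × 10^7) = 26.15 m

Δh ≈ 26.1 m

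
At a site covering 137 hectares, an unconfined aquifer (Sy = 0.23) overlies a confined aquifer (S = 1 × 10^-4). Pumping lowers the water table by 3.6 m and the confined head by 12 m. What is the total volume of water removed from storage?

ΔV ≈ 1.14 × 10^6 m³

A = 137 hectares = 1.37 × 10^6 m²
Unconfined: ΔV_u = Sy × A × Δh_u = 0.23 × 1.37 × 10^6 × 3.6 = 1.134 × 10^6 m³
Confined: ΔV_c = S × A × Δh_c = 1 × 10^-4 × 1.37 × 10^6 × 12 = 1644 m³
Total ΔV = 1.134 × 10^6 + 1644 = 1.136 × 10^6 m³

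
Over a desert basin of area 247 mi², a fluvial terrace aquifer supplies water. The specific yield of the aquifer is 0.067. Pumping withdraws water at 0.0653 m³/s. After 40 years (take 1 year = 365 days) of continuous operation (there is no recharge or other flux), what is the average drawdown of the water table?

A = 247 mi² = 6.397 × 10^8 m²
Q = 0.0653 m³/s = 5642 m³/d
t = 40 years = 14600 d
ΔV = Q × t = 5642 m³/d × 14600 d = 8.237 × 10^7 m³
Δh = ΔV / (Sy × A) = 8.237 × 10^7 / (0.067 × 6.397 × 10^8) = 1.922 m

Δh ≈ 1.92 m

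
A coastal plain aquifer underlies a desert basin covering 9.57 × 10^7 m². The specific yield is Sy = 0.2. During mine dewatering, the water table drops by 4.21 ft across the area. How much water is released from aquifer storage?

Δh = 4.21 ft = 1.283 m
ΔV = Sy × A × Δh = 0.2 × 9.57 × 10^7 m² × 1.283 m = 2.456 × 10^7 m³

ΔV ≈ 2.46 × 10^7 m³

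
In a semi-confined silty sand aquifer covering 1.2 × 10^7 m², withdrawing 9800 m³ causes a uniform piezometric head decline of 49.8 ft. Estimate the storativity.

S ≈ 5.4 × 10^-5

Δh = 49.8 ft = 15.18 m
S = ΔV / (A × Δh) = 9800 m³ / (1.2 × 10^7 m² × 15.18 m) = 5.38 × 10^-5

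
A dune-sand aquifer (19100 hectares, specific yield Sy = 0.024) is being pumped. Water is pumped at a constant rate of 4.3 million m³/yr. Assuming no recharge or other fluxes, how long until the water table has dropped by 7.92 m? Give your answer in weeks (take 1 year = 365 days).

A = 19100 hectares = 1.91 × 10^8 m²
ΔV = Sy × A × Δh = 0.024 × 1.91 × 10^8 × 7.92 = 3.631 × 10^7 m³
Q = 4.3 million m³/yr = 11780 m³/d
t = ΔV / Q = 3.631 × 10^7 m³ / 11780 m³/d = 3082 d
t = 3082 d ≈ 440.2 weeks

t ≈ 440 weeks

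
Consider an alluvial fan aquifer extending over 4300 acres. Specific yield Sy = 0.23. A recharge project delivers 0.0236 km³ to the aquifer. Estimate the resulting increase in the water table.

A = 4300 acres = 1.74 × 10^7 m²
ΔV = 0.0236 km³ = 2.36 × 10^7 m³
Δh = ΔV / (Sy × A) = 2.36 × 10^7 m³ / (0.23 × 1.74 × 10^7 m²) = 5.897 m

Δh ≈ 5.9 m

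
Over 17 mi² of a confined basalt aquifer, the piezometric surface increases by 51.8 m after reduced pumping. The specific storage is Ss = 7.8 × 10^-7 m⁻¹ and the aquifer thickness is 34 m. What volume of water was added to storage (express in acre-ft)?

ΔV ≈ 49 acre-ft

S = Ss × b = 7.8 × 10^-7 m⁻¹ × 34 m = 2.652 × 10^-5
A = 17 mi² = 4.403 × 10^7 m²
ΔV = S × A × Δh = 2.652 × 10^-5 × 4.403 × 10^7 m² × 51.8 m = 60490 m³
ΔV = 60490 m³ = 49.04 acre-ft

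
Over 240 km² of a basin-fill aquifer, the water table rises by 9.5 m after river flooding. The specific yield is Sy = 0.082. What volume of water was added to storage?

A = 240 km² = 2.4 × 10^8 m²
ΔV = Sy × A × Δh = 0.082 × 2.4 × 10^8 m² × 9.5 m = 1.87 × 10^8 m³

ΔV ≈ 1.87 × 10^8 m³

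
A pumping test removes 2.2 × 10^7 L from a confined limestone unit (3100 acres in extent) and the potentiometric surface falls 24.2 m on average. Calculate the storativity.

S ≈ 7.2 × 10^-5

A = 3100 acres = 1.255 × 10^7 m²
ΔV = 2.2 × 10^7 L = 22000 m³
S = ΔV / (A × Δh) = 22000 m³ / (1.255 × 10^7 m² × 24.2 m) = 7.246 × 10^-5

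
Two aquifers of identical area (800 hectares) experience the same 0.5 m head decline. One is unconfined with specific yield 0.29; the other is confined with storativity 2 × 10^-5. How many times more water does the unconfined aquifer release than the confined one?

ΔV_u / ΔV_c ≈ 14500

A = 800 hectares = 8 × 10^6 m²
Unconfined: ΔV_u = Sy × A × Δh = 0.29 × 8 × 10^6 × 0.5 = 1.16 × 10^6 m³
Confined: ΔV_c = S × A × Δh = 2 × 10^-5 × 8 × 10^6 × 0.5 = 80 m³
Ratio = ΔV_u / ΔV_c = Sy / S = 0.29 / 2 × 10^-5 = 14500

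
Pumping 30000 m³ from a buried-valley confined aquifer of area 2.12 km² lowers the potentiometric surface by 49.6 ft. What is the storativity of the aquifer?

S ≈ 9.4 × 10^-4

A = 2.12 km² = 2.12 × 10^6 m²
Δh = 49.6 ft = 15.12 m
S = ΔV / (A × Δh) = 30000 m³ / (2.12 × 10^6 m² × 15.12 m) = 9.36 × 10^-4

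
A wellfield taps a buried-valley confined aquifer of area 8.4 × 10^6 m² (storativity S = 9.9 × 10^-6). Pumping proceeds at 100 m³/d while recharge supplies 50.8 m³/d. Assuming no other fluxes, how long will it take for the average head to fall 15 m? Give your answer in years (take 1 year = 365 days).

t ≈ 0.0695 years

ΔV = S × A × Δh = 9.9 × 10^-6 × 8.4 × 10^6 × 15 = 1247 m³
Net withdrawal = 100 − 50.8 = 49.2 m³/d
t = ΔV / Q = 1247 m³ / 49.2 m³/d = 25.35 d
t = 25.35 d ≈ 0.06946 years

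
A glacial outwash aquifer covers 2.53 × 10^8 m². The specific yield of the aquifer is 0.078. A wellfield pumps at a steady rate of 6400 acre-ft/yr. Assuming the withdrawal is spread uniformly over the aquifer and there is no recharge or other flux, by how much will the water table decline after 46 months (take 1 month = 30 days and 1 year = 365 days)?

Q = 6400 acre-ft/yr = 21630 m³/d
t = 46 months = 1380 d
ΔV = Q × t = 21630 m³/d × 1380 d = 2.985 × 10^7 m³
Δh = ΔV / (Sy × A) = 2.985 × 10^7 / (0.078 × 2.53 × 10^8) = 1.512 m

Δh ≈ 1.51 m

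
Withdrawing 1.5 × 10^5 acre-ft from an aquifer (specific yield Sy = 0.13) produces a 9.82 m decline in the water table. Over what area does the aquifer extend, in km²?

A ≈ 145 km²

ΔV = 1.5 × 10^5 acre-ft = 1.85 × 10^8 m³
A = ΔV / (Sy × Δh) = 1.85 × 10^8 / (0.13 × 9.82) = 1.449 × 10^8 m²
A = 1.449 × 10^8 m² = 144.9 km²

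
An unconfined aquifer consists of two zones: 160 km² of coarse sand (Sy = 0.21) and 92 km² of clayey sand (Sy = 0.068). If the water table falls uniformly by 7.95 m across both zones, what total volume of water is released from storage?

ΔV ≈ 3.17 × 10^8 m³

A₁ = 160 km² = 1.6 × 10^8 m²; A₂ = 92 km² = 9.2 × 10^7 m²
ΔV₁ = 0.21 × 1.6 × 10^8 × 7.95 = 2.671 × 10^8 m³
ΔV₂ = 0.068 × 9.2 × 10^7 × 7.95 = 4.974 × 10^7 m³
ΔV = ΔV₁ + ΔV₂ = 3.169 × 10^8 m³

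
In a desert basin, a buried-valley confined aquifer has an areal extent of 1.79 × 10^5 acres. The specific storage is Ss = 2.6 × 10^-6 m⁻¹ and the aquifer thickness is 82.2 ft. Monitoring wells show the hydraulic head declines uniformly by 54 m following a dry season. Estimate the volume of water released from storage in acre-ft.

ΔV ≈ 2070 acre-ft

b = 82.2 ft = 25.05 m
S = Ss × b = 2.6 × 10^-6 m⁻¹ × 25.05 m = 6.514 × 10^-5
A = 1.79 × 10^5 acres = 7.244 × 10^8 m²
ΔV = S × A × Δh = 6.514 × 10^-5 × 7.244 × 10^8 m² × 54 m = 2.548 × 10^6 m³
ΔV = 2.548 × 10^6 m³ = 2066 acre-ft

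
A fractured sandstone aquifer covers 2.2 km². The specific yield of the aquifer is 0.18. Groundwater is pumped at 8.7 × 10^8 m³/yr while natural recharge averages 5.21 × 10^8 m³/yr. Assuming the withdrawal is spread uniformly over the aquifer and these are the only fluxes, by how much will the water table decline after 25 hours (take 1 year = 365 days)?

Δh ≈ 2.52 m

A = 2.2 km² = 2.2 × 10^6 m²
Net abstraction = 8.7 × 10^8 − 5.21 × 10^8 = 3.49 × 10^8 m³/yr
Q_net = 3.49 × 10^8 m³/yr = 9.562 × 10^5 m³/d
t = 25 hours = 1.042 d
ΔV = Q × t = 9.562 × 10^5 m³/d × 1.042 d = 9.96 × 10^5 m³
Δh = ΔV / (Sy × A) = 9.96 × 10^5 / (0.18 × 2.2 × 10^6) = 2.515 m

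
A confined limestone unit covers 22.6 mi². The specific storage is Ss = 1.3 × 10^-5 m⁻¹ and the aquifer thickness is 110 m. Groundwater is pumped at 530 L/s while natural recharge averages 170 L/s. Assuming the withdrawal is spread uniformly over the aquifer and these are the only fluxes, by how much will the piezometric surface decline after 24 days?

Δh ≈ 8.92 m

S = Ss × b = 1.3 × 10^-5 m⁻¹ × 110 m = 1.43 × 10^-3
A = 22.6 mi² = 5.853 × 10^7 m²
Net abstraction = 530 − 170 = 360 L/s
Q_net = 360 L/s = 31100 m³/d
ΔV = Q × t = 31100 m³/d × 24 d = 7.465 × 10^5 m³
Δh = ΔV / (S × A) = 7.465 × 10^5 / (0.00143 × 5.853 × 10^7) = 8.918 m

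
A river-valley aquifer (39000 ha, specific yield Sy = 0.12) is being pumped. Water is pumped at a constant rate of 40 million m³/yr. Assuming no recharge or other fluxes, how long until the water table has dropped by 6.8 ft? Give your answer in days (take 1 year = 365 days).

A = 39000 ha = 3.9 × 10^8 m²
Δh = 6.8 ft = 2.073 m
ΔV = Sy × A × Δh = 0.12 × 3.9 × 10^8 × 2.073 = 9.7 × 10^7 m³
Q = 40 million m³/yr = 1.096 × 10^5 m³/d
t = ΔV / Q = 9.7 × 10^7 m³ / 1.096 × 10^5 m³/d = 885.1 d

t ≈ 885 days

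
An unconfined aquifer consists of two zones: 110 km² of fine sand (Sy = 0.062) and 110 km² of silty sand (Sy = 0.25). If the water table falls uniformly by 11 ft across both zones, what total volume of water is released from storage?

A₁ = 110 km² = 1.1 × 10^8 m²; A₂ = 110 km² = 1.1 × 10^8 m²
Δh = 11 ft = 3.353 m
ΔV₁ = 0.062 × 1.1 × 10^8 × 3.353 = 2.287 × 10^7 m³
ΔV₂ = 0.25 × 1.1 × 10^8 × 3.353 = 9.22 × 10^7 m³
ΔV = ΔV₁ + ΔV₂ = 1.151 × 10^8 m³

ΔV ≈ 1.15 × 10^8 m³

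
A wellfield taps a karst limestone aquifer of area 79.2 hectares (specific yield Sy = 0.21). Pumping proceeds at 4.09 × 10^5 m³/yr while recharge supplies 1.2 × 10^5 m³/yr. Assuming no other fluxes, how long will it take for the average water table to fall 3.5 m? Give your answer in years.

A = 79.2 hectares = 7.92 × 10^5 m²
ΔV = Sy × A × Δh = 0.21 × 7.92 × 10^5 × 3.5 = 5.821 × 10^5 m³
Net withdrawal = 4.09 × 10^5 − 1.2 × 10^5 = 2.89 × 10^5 m³/yr = 791.8 m³/d
t = ΔV / Q = 5.821 × 10^5 m³ / 791.8 m³/d = 735.2 d
t = 735.2 d ≈ 2.014 years

t ≈ 2.01 years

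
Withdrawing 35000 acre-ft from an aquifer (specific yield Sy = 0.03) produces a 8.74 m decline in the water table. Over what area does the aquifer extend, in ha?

ΔV = 35000 acre-ft = 4.317 × 10^7 m³
A = ΔV / (Sy × Δh) = 4.317 × 10^7 / (0.03 × 8.74) = 1.647 × 10^8 m²
A = 1.647 × 10^8 m² = 16470 ha

A ≈ 16500 ha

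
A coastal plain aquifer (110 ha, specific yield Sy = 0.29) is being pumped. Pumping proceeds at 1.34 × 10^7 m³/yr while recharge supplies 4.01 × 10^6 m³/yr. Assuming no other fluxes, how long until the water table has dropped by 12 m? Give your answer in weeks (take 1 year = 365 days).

t ≈ 21.3 weeks

A = 110 ha = 1.1 × 10^6 m²
ΔV = Sy × A × Δh = 0.29 × 1.1 × 10^6 × 12 = 3.828 × 10^6 m³
Net withdrawal = 1.34 × 10^7 − 4.01 × 10^6 = 9.39 × 10^6 m³/yr = 25730 m³/d
t = ΔV / Q = 3.828 × 10^6 m³ / 25730 m³/d = 148.8 d
t = 148.8 d ≈ 21.26 weeks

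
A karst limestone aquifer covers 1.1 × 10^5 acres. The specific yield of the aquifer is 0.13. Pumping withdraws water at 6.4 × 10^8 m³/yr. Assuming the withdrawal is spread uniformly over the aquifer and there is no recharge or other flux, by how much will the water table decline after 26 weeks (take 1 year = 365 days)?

Δh ≈ 5.51 m

A = 1.1 × 10^5 acres = 4.452 × 10^8 m²
Q = 6.4 × 10^8 m³/yr = 1.753 × 10^6 m³/d
t = 26 weeks = 182 d
ΔV = Q × t = 1.753 × 10^6 m³/d × 182 d = 3.191 × 10^8 m³
Δh = ΔV / (Sy × A) = 3.191 × 10^8 / (0.13 × 4.452 × 10^8) = 5.514 m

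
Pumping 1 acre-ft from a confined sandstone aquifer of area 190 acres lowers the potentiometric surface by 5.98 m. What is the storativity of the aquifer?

A = 190 acres = 7.689 × 10^5 m²
ΔV = 1 acre-ft = 1233 m³
S = ΔV / (A × Δh) = 1233 m³ / (7.689 × 10^5 m² × 5.98 m) = 2.683 × 10^-4

S ≈ 2.7 × 10^-4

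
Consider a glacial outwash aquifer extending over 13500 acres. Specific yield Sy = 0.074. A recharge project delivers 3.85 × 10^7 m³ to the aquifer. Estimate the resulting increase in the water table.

Δh ≈ 9.52 m

A = 13500 acres = 5.463 × 10^7 m²
Δh = ΔV / (Sy × A) = 3.85 × 10^7 m³ / (0.074 × 5.463 × 10^7 m²) = 9.523 m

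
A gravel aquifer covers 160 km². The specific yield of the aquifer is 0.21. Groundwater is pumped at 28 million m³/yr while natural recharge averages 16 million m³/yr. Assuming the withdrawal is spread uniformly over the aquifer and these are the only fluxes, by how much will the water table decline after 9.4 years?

A = 160 km² = 1.6 × 10^8 m²
Net abstraction = 28 − 16 = 12 million m³/yr
Q_net = 12 million m³/yr = 32880 m³/d
t = 9.4 years = 3431 d
ΔV = Q × t = 32880 m³/d × 3431 d = 1.128 × 10^8 m³
Δh = ΔV / (Sy × A) = 1.128 × 10^8 / (0.21 × 1.6 × 10^8) = 3.357 m

Δh ≈ 3.36 m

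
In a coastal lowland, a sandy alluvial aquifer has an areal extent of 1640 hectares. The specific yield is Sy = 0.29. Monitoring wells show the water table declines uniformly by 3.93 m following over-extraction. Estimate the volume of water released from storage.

A = 1640 hectares = 1.64 × 10^7 m²
ΔV = Sy × A × Δh = 0.29 × 1.64 × 10^7 m² × 3.93 m = 1.869 × 10^7 m³

ΔV ≈ 1.87 × 10^7 m³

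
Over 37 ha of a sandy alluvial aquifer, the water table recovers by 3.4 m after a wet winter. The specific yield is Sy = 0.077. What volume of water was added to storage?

A = 37 ha = 3.7 × 10^5 m²
ΔV = Sy × A × Δh = 0.077 × 3.7 × 10^5 m² × 3.4 m = 96870 m³

ΔV ≈ 96900 m³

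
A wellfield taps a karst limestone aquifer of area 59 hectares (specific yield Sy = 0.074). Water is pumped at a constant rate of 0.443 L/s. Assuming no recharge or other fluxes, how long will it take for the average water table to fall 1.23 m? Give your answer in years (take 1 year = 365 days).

t ≈ 3.84 years

A = 59 hectares = 5.9 × 10^5 m²
ΔV = Sy × A × Δh = 0.074 × 5.9 × 10^5 × 1.23 = 53700 m³
Q = 0.443 L/s = 38.28 m³/d
t = ΔV / Q = 53700 m³ / 38.28 m³/d = 1403 d
t = 1403 d ≈ 3.844 years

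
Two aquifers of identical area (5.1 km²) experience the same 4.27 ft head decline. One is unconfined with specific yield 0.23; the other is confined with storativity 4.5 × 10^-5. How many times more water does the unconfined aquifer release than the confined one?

A = 5.1 km² = 5.1 × 10^6 m²
Δh = 4.27 ft = 1.301 m
Unconfined: ΔV_u = Sy × A × Δh = 0.23 × 5.1 × 10^6 × 1.301 = 1.527 × 10^6 m³
Confined: ΔV_c = S × A × Δh = 4.5 × 10^-5 × 5.1 × 10^6 × 1.301 = 298.7 m³
Ratio = ΔV_u / ΔV_c = Sy / S = 0.23 / 4.5 × 10^-5 = 5111

ΔV_u / ΔV_c ≈ 5110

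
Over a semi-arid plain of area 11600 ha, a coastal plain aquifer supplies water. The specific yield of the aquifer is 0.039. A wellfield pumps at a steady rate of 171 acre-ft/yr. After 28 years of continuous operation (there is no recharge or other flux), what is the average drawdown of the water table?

A = 11600 ha = 1.16 × 10^8 m²
Q = 171 acre-ft/yr = 577.9 m³/d
t = 28 years = 10220 d
ΔV = Q × t = 577.9 m³/d × 10220 d = 5.906 × 10^6 m³
Δh = ΔV / (Sy × A) = 5.906 × 10^6 / (0.039 × 1.16 × 10^8) = 1.305 m

Δh ≈ 1.31 m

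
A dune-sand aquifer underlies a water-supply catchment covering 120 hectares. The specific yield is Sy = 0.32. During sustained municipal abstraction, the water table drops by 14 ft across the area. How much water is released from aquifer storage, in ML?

ΔV ≈ 1640 ML

A = 120 hectares = 1.2 × 10^6 m²
Δh = 14 ft = 4.267 m
ΔV = Sy × A × Δh = 0.32 × 1.2 × 10^6 m² × 4.267 m = 1.639 × 10^6 m³
ΔV = 1.639 × 10^6 m³ = 1639 ML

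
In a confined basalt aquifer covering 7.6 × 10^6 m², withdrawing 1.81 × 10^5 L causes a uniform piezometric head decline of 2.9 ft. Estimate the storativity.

S ≈ 2.7 × 10^-5

Δh = 2.9 ft = 0.8839 m
ΔV = 1.81 × 10^5 L = 181 m³
S = ΔV / (A × Δh) = 181 m³ / (7.6 × 10^6 m² × 0.8839 m) = 2.694 × 10^-5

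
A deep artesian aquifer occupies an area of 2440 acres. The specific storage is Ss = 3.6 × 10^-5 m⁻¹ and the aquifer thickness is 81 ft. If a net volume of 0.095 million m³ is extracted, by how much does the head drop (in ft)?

b = 81 ft = 24.69 m
S = Ss × b = 3.6 × 10^-5 m⁻¹ × 24.69 m = 8.888 × 10^-4
A = 2440 acres = 9.874 × 10^6 m²
ΔV = 0.095 million m³ = 95000 m³
Δh = ΔV / (S × A) = 95000 m³ / (8.888 × 10^-4 × 9.874 × 10^6 m²) = 10.82 m
Δh = 10.82 m = 35.51 ft

Δh ≈ 35.5 ft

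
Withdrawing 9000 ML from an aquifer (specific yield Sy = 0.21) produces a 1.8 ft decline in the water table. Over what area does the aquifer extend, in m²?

A ≈ 7.81 × 10^7 m²

Δh = 1.8 ft = 0.5486 m
ΔV = 9000 ML = 9 × 10^6 m³
A = ΔV / (Sy × Δh) = 9 × 10^6 / (0.21 × 0.5486) = 7.812 × 10^7 m²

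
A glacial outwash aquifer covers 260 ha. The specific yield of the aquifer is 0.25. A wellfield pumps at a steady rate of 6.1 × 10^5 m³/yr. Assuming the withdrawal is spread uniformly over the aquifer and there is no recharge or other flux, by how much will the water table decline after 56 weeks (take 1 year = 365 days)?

Δh ≈ 1.01 m

A = 260 ha = 2.6 × 10^6 m²
Q = 6.1 × 10^5 m³/yr = 1671 m³/d
t = 56 weeks = 392 d
ΔV = Q × t = 1671 m³/d × 392 d = 6.551 × 10^5 m³
Δh = ΔV / (Sy × A) = 6.551 × 10^5 / (0.25 × 2.6 × 10^6) = 1.008 m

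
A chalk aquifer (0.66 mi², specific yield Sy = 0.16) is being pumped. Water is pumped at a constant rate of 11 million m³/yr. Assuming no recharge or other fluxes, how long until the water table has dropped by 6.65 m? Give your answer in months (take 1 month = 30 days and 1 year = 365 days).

t ≈ 2.01 months

A = 0.66 mi² = 1.709 × 10^6 m²
ΔV = Sy × A × Δh = 0.16 × 1.709 × 10^6 × 6.65 = 1.819 × 10^6 m³
Q = 11 million m³/yr = 30140 m³/d
t = ΔV / Q = 1.819 × 10^6 m³ / 30140 m³/d = 60.35 d
t = 60.35 d ≈ 2.012 months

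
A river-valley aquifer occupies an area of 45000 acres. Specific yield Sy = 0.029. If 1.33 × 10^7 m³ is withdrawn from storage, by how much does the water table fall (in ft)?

Δh ≈ 8.26 ft

A = 45000 acres = 1.821 × 10^8 m²
Δh = ΔV / (Sy × A) = 1.33 × 10^7 m³ / (0.029 × 1.821 × 10^8 m²) = 2.518 m
Δh = 2.518 m = 8.262 ft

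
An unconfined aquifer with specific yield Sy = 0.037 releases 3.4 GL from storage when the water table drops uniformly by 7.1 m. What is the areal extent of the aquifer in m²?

ΔV = 3.4 GL = 3.4 × 10^6 m³
A = ΔV / (Sy × Δh) = 3.4 × 10^6 / (0.037 × 7.1) = 1.294 × 10^7 m²

A ≈ 1.29 × 10^7 m²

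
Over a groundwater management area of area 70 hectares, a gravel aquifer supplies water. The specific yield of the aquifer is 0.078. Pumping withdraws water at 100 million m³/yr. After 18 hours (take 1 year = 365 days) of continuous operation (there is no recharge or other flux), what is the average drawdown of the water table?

Δh ≈ 3.76 m

A = 70 hectares = 7 × 10^5 m²
Q = 100 million m³/yr = 2.74 × 10^5 m³/d
t = 18 hours = 0.75 d
ΔV = Q × t = 2.74 × 10^5 m³/d × 0.75 d = 2.055 × 10^5 m³
Δh = ΔV / (Sy × A) = 2.055 × 10^5 / (0.078 × 7 × 10^5) = 3.763 m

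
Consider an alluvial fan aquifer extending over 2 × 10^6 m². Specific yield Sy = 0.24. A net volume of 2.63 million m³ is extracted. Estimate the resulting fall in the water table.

ΔV = 2.63 million m³ = 2.63 × 10^6 m³
Δh = ΔV / (Sy × A) = 2.63 × 10^6 m³ / (0.24 × 2 × 10^6 m²) = 5.479 m

Δh ≈ 5.48 m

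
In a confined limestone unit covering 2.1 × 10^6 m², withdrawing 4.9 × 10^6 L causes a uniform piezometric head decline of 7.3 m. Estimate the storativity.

ΔV = 4.9 × 10^6 L = 4900 m³
S = ΔV / (A × Δh) = 4900 m³ / (2.1 × 10^6 m² × 7.3 m) = 3.196 × 10^-4

S ≈ 3.2 × 10^-4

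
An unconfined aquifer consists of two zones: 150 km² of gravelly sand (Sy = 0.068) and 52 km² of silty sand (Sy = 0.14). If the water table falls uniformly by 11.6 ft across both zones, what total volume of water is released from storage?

ΔV ≈ 6.18 × 10^7 m³

A₁ = 150 km² = 1.5 × 10^8 m²; A₂ = 52 km² = 5.2 × 10^7 m²
Δh = 11.6 ft = 3.536 m
ΔV₁ = 0.068 × 1.5 × 10^8 × 3.536 = 3.606 × 10^7 m³
ΔV₂ = 0.14 × 5.2 × 10^7 × 3.536 = 2.574 × 10^7 m³
ΔV = ΔV₁ + ΔV₂ = 6.18 × 10^7 m³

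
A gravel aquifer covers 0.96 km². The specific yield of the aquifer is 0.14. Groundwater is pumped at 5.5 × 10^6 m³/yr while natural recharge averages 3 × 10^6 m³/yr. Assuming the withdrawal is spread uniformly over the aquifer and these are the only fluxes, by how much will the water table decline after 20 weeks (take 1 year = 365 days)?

A = 0.96 km² = 9.6 × 10^5 m²
Net abstraction = 5.5 × 10^6 − 3 × 10^6 = 2.5 × 10^6 m³/yr
Q_net = 2.5 × 10^6 m³/yr = 6849 m³/d
t = 20 weeks = 140 d
ΔV = Q × t = 6849 m³/d × 140 d = 9.589 × 10^5 m³
Δh = ΔV / (Sy × A) = 9.589 × 10^5 / (0.14 × 9.6 × 10^5) = 7.135 m

Δh ≈ 7.13 m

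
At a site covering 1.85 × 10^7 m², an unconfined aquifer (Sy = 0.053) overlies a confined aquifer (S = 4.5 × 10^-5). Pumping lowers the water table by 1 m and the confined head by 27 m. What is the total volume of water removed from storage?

Unconfined: ΔV_u = Sy × A × Δh_u = 0.053 × 1.85 × 10^7 × 1 = 9.805 × 10^5 m³
Confined: ΔV_c = S × A × Δh_c = 4.5 × 10^-5 × 1.85 × 10^7 × 27 = 22480 m³
Total ΔV = 9.805 × 10^5 + 22480 = 1.003 × 10^6 m³

ΔV ≈ 1 × 10^6 m³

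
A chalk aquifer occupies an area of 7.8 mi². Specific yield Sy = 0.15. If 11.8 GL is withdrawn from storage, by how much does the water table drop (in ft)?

A = 7.8 mi² = 2.02 × 10^7 m²
ΔV = 11.8 GL = 1.18 × 10^7 m³
Δh = ΔV / (Sy × A) = 1.18 × 10^7 m³ / (0.15 × 2.02 × 10^7 m²) = 3.894 m
Δh = 3.894 m = 12.78 ft

Δh ≈ 12.8 ft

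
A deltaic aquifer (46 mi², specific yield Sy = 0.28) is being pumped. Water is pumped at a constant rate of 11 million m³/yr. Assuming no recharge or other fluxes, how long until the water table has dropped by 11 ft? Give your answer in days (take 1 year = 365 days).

t ≈ 3710 days

A = 46 mi² = 1.191 × 10^8 m²
Δh = 11 ft = 3.353 m
ΔV = Sy × A × Δh = 0.28 × 1.191 × 10^8 × 3.353 = 1.118 × 10^8 m³
Q = 11 million m³/yr = 30140 m³/d
t = ΔV / Q = 1.118 × 10^8 m³ / 30140 m³/d = 3711 d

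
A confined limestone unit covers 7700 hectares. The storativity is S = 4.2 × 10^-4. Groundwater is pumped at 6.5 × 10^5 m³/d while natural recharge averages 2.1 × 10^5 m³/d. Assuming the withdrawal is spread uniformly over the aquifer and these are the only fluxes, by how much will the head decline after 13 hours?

Δh ≈ 7.37 m

A = 7700 hectares = 7.7 × 10^7 m²
Net abstraction = 6.5 × 10^5 − 2.1 × 10^5 = 4.4 × 10^5 m³/d
t = 13 hours = 0.5417 d
ΔV = Q × t = 4.4 × 10^5 m³/d × 0.5417 d = 2.383 × 10^5 m³
Δh = ΔV / (S × A) = 2.383 × 10^5 / (4.2 × 10^-4 × 7.7 × 10^7) = 7.37 m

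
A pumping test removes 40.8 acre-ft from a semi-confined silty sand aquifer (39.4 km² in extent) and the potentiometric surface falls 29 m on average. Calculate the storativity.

S ≈ 4.4 × 10^-5

A = 39.4 km² = 3.94 × 10^7 m²
ΔV = 40.8 acre-ft = 50330 m³
S = ΔV / (A × Δh) = 50330 m³ / (3.94 × 10^7 m² × 29 m) = 4.405 × 10^-5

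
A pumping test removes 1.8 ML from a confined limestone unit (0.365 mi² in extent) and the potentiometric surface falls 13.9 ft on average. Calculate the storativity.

A = 0.365 mi² = 9.453 × 10^5 m²
Δh = 13.9 ft = 4.237 m
ΔV = 1.8 ML = 1800 m³
S = ΔV / (A × Δh) = 1800 m³ / (9.453 × 10^5 m² × 4.237 m) = 4.494 × 10^-4

S ≈ 4.5 × 10^-4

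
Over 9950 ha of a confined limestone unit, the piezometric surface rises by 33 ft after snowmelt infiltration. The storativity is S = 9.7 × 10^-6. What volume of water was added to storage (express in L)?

A = 9950 ha = 9.95 × 10^7 m²
Δh = 33 ft = 10.06 m
ΔV = S × A × Δh = 9.7 × 10^-6 × 9.95 × 10^7 m² × 10.06 m = 9708 m³
ΔV = 9708 m³ = 9.708 × 10^6 L

ΔV ≈ 9.71 × 10^6 L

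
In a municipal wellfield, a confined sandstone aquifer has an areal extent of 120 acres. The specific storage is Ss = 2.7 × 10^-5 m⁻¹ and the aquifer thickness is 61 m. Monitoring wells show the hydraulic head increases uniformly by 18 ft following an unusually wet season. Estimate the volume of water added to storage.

S = Ss × b = 2.7 × 10^-5 m⁻¹ × 61 m = 1.647 × 10^-3
A = 120 acres = 4.856 × 10^5 m²
Δh = 18 ft = 5.486 m
ΔV = S × A × Δh = 0.001647 × 4.856 × 10^5 m² × 5.486 m = 4388 m³

ΔV ≈ 4390 m³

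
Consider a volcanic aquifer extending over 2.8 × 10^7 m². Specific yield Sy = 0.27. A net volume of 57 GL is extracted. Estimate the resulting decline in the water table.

ΔV = 57 GL = 5.7 × 10^7 m³
Δh = ΔV / (Sy × A) = 5.7 × 10^7 m³ / (0.27 × 2.8 × 10^7 m²) = 7.54 m

Δh ≈ 7.54 m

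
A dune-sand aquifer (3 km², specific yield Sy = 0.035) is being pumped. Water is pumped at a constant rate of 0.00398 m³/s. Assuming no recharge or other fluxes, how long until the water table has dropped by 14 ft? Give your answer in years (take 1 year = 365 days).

t ≈ 3.57 years

A = 3 km² = 3 × 10^6 m²
Δh = 14 ft = 4.267 m
ΔV = Sy × A × Δh = 0.035 × 3 × 10^6 × 4.267 = 4.481 × 10^5 m³
Q = 0.00398 m³/s = 343.9 m³/d
t = ΔV / Q = 4.481 × 10^5 m³ / 343.9 m³/d = 1303 d
t = 1303 d ≈ 3.57 years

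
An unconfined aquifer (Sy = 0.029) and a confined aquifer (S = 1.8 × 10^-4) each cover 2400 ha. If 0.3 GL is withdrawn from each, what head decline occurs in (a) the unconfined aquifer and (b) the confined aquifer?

Δh_u ≈ 0.431 m; Δh_c ≈ 69.4 m

A = 2400 ha = 2.4 × 10^7 m²
ΔV = 0.3 GL = 3 × 10^5 m³
Unconfined: Δh_u = ΔV/(Sy·A) = 3 × 10^5/(0.029 × 2.4 × 10^7) = 0.431 m
Confined: Δh_c = ΔV/(S·A) = 3 × 10^5/(1.8 × 10^-4 × 2.4 × 10^7) = 69.44 m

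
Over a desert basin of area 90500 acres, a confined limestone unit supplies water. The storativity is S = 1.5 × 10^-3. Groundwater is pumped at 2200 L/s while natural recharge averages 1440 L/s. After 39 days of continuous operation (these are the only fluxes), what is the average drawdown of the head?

A = 90500 acres = 3.662 × 10^8 m²
Net abstraction = 2200 − 1440 = 760 L/s
Q_net = 760 L/s = 65660 m³/d
ΔV = Q × t = 65660 m³/d × 39 d = 2.561 × 10^6 m³
Δh = ΔV / (S × A) = 2.561 × 10^6 / (0.0015 × 3.662 × 10^8) = 4.662 m

Δh ≈ 4.66 m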